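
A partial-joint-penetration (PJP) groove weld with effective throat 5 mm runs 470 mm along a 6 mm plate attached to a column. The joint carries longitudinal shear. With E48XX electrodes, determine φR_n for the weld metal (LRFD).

φR_n ≈ 508 kN

E48XX → F_EXX = 480 MPa.
Effective throat (given) t_e = 5 mm.
A_we = 5 × 470 = 2350 mm².
F_nw = 0.6 F_EXX = 288 MPa.
φR_n = 0.75 × 288 × 2350 × 10⁻³ = 507.6 kN.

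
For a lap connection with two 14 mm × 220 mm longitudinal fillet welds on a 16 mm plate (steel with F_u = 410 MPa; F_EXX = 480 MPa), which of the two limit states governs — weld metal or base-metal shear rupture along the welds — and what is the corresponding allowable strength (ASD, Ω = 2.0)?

R_n/Ω ≈ 627 kN (weld metal governs)

t_e = 0.707 × 14 = 9.898 mm; L = 440 mm.
Weld metal: R_n/Ω = (1/2.0) × 0.6 × 480 × 9.898 × 440 × 10⁻³ = 627.1 kN.
Base metal (shear rupture): R_n/Ω = (1/2.0) × 0.6 × 410 × 16 × 440 × 10⁻³ = 865.9 kN.
Governing: weld metal.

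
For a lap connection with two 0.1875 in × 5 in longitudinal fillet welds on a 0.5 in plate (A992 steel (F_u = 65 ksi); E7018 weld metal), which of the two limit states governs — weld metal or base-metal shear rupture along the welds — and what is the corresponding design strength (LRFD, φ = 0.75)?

E70XX → F_EXX = 70 ksi.
t_e = 0.707 × 0.1875 = 0.1326 in; L = 10 in.
Weld metal: φR_n = 0.75 × 0.6 × 70 × 0.1326 × 10 = 41.76 kips.
Base metal (shear rupture): φR_n = 0.75 × 0.6 × 65 × 0.5 × 10 = 146.2 kips.
Governing: weld metal.

φR_n ≈ 41.8 kips (weld metal governs)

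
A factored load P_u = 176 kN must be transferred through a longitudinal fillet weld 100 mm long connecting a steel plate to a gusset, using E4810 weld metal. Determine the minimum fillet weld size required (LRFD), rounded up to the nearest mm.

E48XX → F_EXX = 480 MPa.
Total weld length L = 100 mm.
Required throat t_e = P_u / (φ × 0.6 F_EXX × L) = 176 / (0.75 × 0.6 × 480 × 100 × 10⁻³) = 8.148 mm.
Required leg w = t_e / 0.707 = 11.52 mm → use 12 mm.

w = 12 mm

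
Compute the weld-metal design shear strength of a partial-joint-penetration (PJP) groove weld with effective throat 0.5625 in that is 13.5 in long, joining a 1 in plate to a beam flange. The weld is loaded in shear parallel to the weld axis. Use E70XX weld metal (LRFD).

E70XX → F_EXX = 70 ksi.
Effective throat (given) t_e = 0.5625 in.
A_we = 0.5625 × 13.5 = 7.594 in².
F_nw = 0.6 F_EXX = 42 ksi.
φR_n = 0.75 × 42 × 7.594 = 239.2 kips.

φR_n ≈ 239 kips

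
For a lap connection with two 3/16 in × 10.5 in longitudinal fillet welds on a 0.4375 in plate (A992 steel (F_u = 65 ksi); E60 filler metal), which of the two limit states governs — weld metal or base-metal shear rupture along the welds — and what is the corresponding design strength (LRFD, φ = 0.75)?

φR_n ≈ 75.2 kips (weld metal governs)

E60XX → F_EXX = 60 ksi.
t_e = 0.707 × 0.1875 = 0.1326 in; L = 21 in.
Weld metal: φR_n = 0.75 × 0.6 × 60 × 0.1326 × 21 = 75.16 kips.
Base metal (shear rupture): φR_n = 0.75 × 0.6 × 65 × 0.4375 × 21 = 268.7 kips.
Governing: weld metal.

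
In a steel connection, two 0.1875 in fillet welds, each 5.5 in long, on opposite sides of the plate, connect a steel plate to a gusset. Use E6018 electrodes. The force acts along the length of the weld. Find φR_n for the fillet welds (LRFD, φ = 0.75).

E60XX → F_EXX = 60 ksi.
Effective throat t_e = 0.707 × 0.1875 = 0.1326 in.
Total length L = 11 in; A_we = 0.1326 × 11 = 1.458 in².
F_nw = 0.6 F_EXX = 0.6 × 60 = 36 ksi.
φR_n = 0.75 × 36 × 1.458 = 39.37 kips.

φR_n ≈ 39.4 kips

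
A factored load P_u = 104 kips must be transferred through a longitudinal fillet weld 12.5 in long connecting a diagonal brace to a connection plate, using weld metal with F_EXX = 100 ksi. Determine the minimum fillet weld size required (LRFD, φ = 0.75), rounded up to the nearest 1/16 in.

w = 5/16 in

Total weld length L = 12.5 in.
Required throat t_e = P_u / (φ × 0.6 F_EXX × L) = 104 / (0.75 × 0.6 × 100 × 12.5) = 0.1849 in.
Required leg w = t_e / 0.707 = 0.2615 in → use 5/16 in.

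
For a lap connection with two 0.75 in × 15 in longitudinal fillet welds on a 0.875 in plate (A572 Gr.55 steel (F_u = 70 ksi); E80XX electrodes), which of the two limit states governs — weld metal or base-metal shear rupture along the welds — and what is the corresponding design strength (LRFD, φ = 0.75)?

E80XX → F_EXX = 80 ksi.
t_e = 0.707 × 0.75 = 0.5302 in; L = 30 in.
Weld metal: φR_n = 0.75 × 0.6 × 80 × 0.5302 × 30 = 572.7 kips.
Base metal (shear rupture): φR_n = 0.75 × 0.6 × 70 × 0.875 × 30 = 826.9 kips.
Governing: weld metal.

φR_n ≈ 573 kips (weld metal governs)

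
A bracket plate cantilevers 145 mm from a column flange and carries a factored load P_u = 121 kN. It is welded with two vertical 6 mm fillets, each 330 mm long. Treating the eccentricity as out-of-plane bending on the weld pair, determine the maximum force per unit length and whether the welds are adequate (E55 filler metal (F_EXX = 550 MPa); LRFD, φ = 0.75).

L_w = 2 × 330 = 660 mm; section modulus (unit throat) S = 2 × L²/6 = 36300 mm².
Direct shear f_v = P/L_w = 121×10³/660 = 183.3 N/mm.
Moment M = P × e = 121×10³ × 145 = 17545000 N·mm; bending f_b = M/S = 483.3 N/mm.
f_max = √(f_v² + f_b²) = √(183.3² + 483.3²) = 516.9 N/mm.
φr_n = 0.75 × 0.6 × 550 × (0.707 × 6) = 1050 N/mm → adequate.

f_max ≈ 517 N/mm; adequate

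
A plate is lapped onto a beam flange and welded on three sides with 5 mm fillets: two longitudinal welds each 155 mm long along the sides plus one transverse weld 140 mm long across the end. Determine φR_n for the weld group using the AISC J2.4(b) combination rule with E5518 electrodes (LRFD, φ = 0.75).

E55XX → F_EXX = 550 MPa.
t_e = 0.707 × 5 = 3.535 mm.
R_nwl = 0.6 × 550 × 3.535 × 310 × 10⁻³ = 361.6 kN (longitudinal, 2 welds).
R_nwt = 0.6 × 550 × 3.535 × 140 × 10⁻³ = 163.3 kN (transverse, base value).
(i) R_nwl + R_nwt = 524.9 kN; (ii) 0.85 R_nwl + 1.5 R_nwt = 552.4 kN.
R_n = max = 552.4 kN [governs: (ii)]; φR_n = 414.3 kN.

φR_n ≈ 414 kN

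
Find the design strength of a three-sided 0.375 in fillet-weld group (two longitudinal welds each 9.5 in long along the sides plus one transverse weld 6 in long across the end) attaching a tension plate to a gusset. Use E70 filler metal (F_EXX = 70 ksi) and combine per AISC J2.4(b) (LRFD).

φR_n ≈ 210 kip

t_e = 0.707 × 0.375 = 0.2651 in.
R_nwl = 0.6 × 70 × 0.2651 × 19 = 211.6 kip (longitudinal, 2 welds).
R_nwt = 0.6 × 70 × 0.2651 × 6 = 66.81 kip (transverse, base value).
(i) R_nwl + R_nwt = 278.4 kip; (ii) 0.85 R_nwl + 1.5 R_nwt = 280.1 kip.
R_n = max = 280.1 kip [governs: (ii)]; φR_n = 210 kip.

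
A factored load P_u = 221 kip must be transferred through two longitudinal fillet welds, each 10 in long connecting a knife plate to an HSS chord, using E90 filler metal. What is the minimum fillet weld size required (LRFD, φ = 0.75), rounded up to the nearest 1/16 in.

E90XX → F_EXX = 90 ksi.
Total weld length L = 20 in.
Required throat t_e = P_u / (φ × 0.6 F_EXX × L) = 221 / (0.75 × 0.6 × 90 × 20) = 0.2728 in.
Required leg w = t_e / 0.707 = 0.3859 in → use 7/16 in.

w = 7/16 in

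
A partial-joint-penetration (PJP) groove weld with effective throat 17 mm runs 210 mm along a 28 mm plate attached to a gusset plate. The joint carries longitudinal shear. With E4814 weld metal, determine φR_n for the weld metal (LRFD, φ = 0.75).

E48XX → F_EXX = 480 MPa.
Effective throat (given) t_e = 17 mm.
A_we = 17 × 210 = 3570 mm².
F_nw = 0.6 F_EXX = 288 MPa.
φR_n = 0.75 × 288 × 3570 × 10⁻³ = 771.1 kN.

φR_n ≈ 771 kN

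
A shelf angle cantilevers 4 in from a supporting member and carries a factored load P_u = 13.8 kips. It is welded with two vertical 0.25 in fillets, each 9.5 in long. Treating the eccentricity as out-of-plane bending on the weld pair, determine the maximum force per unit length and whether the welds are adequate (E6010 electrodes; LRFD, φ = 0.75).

f_max ≈ 1.97 kip/in; adequate

E60XX → F_EXX = 60 ksi.
L_w = 2 × 9.5 = 19 in; section modulus (unit throat) S = 2 × L²/6 = 30.08 in².
Direct shear f_v = P/L_w = 13.8/19 = 0.7263 kip/in.
Moment M = P × e = 13.8 × 4 = 55.2 kip·in; bending f_b = M/S = 1.835 kip/in.
f_max = √(f_v² + f_b²) = √(0.7263² + 1.835²) = 1.973 kip/in.
φr_n = 0.75 × 0.6 × 60 × (0.707 × 0.25) = 4.772 kip/in → adequate.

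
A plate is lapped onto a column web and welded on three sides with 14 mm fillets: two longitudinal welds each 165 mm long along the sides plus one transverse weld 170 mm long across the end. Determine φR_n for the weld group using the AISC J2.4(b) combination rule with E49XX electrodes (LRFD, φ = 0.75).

E49XX → F_EXX = 490 MPa.
t_e = 0.707 × 14 = 9.898 mm.
R_nwl = 0.6 × 490 × 9.898 × 330 × 10⁻³ = 960.3 kN (longitudinal, 2 welds).
R_nwt = 0.6 × 490 × 9.898 × 170 × 10⁻³ = 494.7 kN (transverse, base value).
(i) R_nwl + R_nwt = 1455 kN; (ii) 0.85 R_nwl + 1.5 R_nwt = 1558 kN.
R_n = max = 1558 kN [governs: (ii)]; φR_n = 1169 kN.

φR_n ≈ 1170 kN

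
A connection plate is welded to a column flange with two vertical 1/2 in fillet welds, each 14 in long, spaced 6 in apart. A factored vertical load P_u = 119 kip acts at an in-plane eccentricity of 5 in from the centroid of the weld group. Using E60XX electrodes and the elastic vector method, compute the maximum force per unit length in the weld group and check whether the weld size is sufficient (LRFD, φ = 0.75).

E60XX → F_EXX = 60 ksi.
Total weld length L_w = 28 in. Treat welds as unit-width lines.
Polar moment about centroid: J = 2[d³/12 + d(b/2)²] = 2[14³/12 + 14×3²] = 709.3 in³.
Direct shear f_v = P/L_w = 119 / 28 = 4.25 kip/in (vertical).
Torsion M = P·e = 119 × 5 = 595 kip·in.
Critical point at (x, y) = (3, 7) from centroid. f_tx = M·y/J = 5.872 kip/in; f_ty = M·x/J = 2.516 kip/in.
Resultant f_max = √[f_tx² + (f_v + f_ty)²] = √[5.872² + (4.25 + 2.516)²] = 8.959 kip/in.
Capacity per unit length: φr_n = 0.75 × 0.6 × 60 × (0.707 × 0.5) = 9.544 kip/in.
8.959 ≤ 9.544 → adequate.

f_max ≈ 8.96 kip/in; adequate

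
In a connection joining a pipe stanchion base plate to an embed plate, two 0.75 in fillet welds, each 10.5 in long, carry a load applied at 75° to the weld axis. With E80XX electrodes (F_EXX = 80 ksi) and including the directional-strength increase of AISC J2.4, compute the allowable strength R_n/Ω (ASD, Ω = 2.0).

t_e = 0.707 × 0.75 = 0.5302 in; A_we = 0.5302 × 21 = 11.14 in².
Directional factor: 1.0 + 0.5 sin^1.5(75°) = 1.475.
F_nw = 0.6 × 80 × 1.475 = 70.78 ksi.
R_n/Ω = (70.78 × 11.14) / 2.0 = 394.1 kip.

R_n/Ω ≈ 394 kip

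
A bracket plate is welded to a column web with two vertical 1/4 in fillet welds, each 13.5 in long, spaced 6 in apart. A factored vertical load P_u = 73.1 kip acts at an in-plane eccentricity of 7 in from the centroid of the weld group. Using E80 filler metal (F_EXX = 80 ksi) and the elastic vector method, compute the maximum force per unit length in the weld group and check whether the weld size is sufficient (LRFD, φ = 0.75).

f_max ≈ 7.32 kip/in; NOT adequate

Total weld length L_w = 27 in. Treat welds as unit-width lines.
Polar moment about centroid: J = 2[d³/12 + d(b/2)²] = 2[13.5³/12 + 13.5×3²] = 653.1 in³.
Direct shear f_v = P/L_w = 73.1 / 27 = 2.707 kip/in (vertical).
Torsion M = P·e = 73.1 × 7 = 511.7 kip·in.
Critical point at (x, y) = (3, 6.75) from centroid. f_tx = M·y/J = 5.289 kip/in; f_ty = M·x/J = 2.351 kip/in.
Resultant f_max = √[f_tx² + (f_v + f_ty)²] = √[5.289² + (2.707 + 2.351)²] = 7.318 kip/in.
Capacity per unit length: φr_n = 0.75 × 0.6 × 80 × (0.707 × 0.25) = 6.363 kip/in.
7.318 > 6.363 → NOT adequate.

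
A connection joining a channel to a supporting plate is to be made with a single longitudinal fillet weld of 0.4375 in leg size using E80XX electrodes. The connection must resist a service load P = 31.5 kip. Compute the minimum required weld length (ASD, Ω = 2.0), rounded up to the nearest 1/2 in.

L = 4.5 in

E80XX → F_EXX = 80 ksi.
Throat t_e = 0.707 × 0.4375 = 0.3093 in.
r_n/Ω = (0.6 × 80 × 0.3093) / 2.0 = 7.423 kip/in.
L_req = P / (r_n/Ω) = 31.5 / 7.423 = 4.243 in total.
Round up → use L = 4.5 in.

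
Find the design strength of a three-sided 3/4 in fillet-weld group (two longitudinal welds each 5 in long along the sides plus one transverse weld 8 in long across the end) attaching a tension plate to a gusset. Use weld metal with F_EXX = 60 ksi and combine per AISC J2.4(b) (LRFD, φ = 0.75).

t_e = 0.707 × 0.75 = 0.5302 in.
R_nwl = 0.6 × 60 × 0.5302 × 10 = 190.9 kips (longitudinal, 2 welds).
R_nwt = 0.6 × 60 × 0.5302 × 8 = 152.7 kips (transverse, base value).
(i) R_nwl + R_nwt = 343.6 kips; (ii) 0.85 R_nwl + 1.5 R_nwt = 391.3 kips.
R_n = max = 391.3 kips [governs: (ii)]; φR_n = 293.5 kips.

φR_n ≈ 293 kips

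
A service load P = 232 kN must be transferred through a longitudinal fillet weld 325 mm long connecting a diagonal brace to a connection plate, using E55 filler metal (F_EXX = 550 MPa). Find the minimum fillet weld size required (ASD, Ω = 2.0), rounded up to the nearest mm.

w = 7 mm

Total weld length L = 325 mm.
Required throat t_e = P × Ω / (0.6 F_EXX × L) = 232 × 2.0 / (0.6 × 550 × 325 × 10⁻³) = 4.326 mm.
Required leg w = t_e / 0.707 = 6.119 mm → use 7 mm.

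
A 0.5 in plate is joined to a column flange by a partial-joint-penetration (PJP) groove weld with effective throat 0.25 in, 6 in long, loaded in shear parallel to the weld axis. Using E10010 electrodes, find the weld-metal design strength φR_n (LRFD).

E100XX → F_EXX = 100 ksi.
Effective throat (given) t_e = 0.25 in.
A_we = 0.25 × 6 = 1.5 in².
F_nw = 0.6 F_EXX = 60 ksi.
φR_n = 0.75 × 60 × 1.5 = 67.5 kip.

φR_n ≈ 67.5 kip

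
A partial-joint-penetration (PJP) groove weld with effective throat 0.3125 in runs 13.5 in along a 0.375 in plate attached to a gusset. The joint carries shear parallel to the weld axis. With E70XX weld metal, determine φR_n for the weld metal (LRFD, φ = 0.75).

E70XX → F_EXX = 70 ksi.
Effective throat (given) t_e = 0.3125 in.
A_we = 0.3125 × 13.5 = 4.219 in².
F_nw = 0.6 F_EXX = 42 ksi.
φR_n = 0.75 × 42 × 4.219 = 132.9 kip.

φR_n ≈ 133 kip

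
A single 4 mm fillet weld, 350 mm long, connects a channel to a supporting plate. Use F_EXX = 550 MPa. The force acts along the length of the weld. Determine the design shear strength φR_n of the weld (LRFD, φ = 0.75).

Effective throat t_e = 0.707 × 4 = 2.828 mm.
Total length L = 350 mm; A_we = 2.828 × 350 = 989.8 mm².
F_nw = 0.6 F_EXX = 0.6 × 550 = 330 MPa.
φR_n = 0.75 × 330 × 989.8 × 10⁻³ = 245 kN.

φR_n ≈ 245 kN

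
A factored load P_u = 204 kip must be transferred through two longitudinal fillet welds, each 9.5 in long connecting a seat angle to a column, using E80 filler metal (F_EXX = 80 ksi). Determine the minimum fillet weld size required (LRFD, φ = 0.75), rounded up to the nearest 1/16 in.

Total weld length L = 19 in.
Required throat t_e = P_u / (φ × 0.6 F_EXX × L) = 204 / (0.75 × 0.6 × 80 × 19) = 0.2982 in.
Required leg w = t_e / 0.707 = 0.4218 in → use 7/16 in.

w = 7/16 in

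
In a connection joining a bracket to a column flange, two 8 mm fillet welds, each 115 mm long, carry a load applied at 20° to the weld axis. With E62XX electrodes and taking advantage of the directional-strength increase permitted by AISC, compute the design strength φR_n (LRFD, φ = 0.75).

φR_n ≈ 399 kN

E62XX → F_EXX = 620 MPa.
t_e = 0.707 × 8 = 5.656 mm; A_we = 5.656 × 230 = 1301 mm².
Directional factor: 1.0 + 0.5 sin^1.5(20°) = 1.1.
F_nw = 0.6 × 620 × 1.1 = 409.2 MPa.
φR_n = 0.75 × 409.2 × 1301 × 10⁻³ = 399.2 kN.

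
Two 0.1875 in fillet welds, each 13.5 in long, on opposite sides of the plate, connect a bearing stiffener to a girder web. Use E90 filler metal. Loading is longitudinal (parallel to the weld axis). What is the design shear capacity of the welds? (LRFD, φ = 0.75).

E90XX → F_EXX = 90 ksi.
Effective throat t_e = 0.707 × 0.1875 = 0.1326 in.
Total length L = 27 in; A_we = 0.1326 × 27 = 3.579 in².
F_nw = 0.6 F_EXX = 0.6 × 90 = 54 ksi.
φR_n = 0.75 × 54 × 3.579 = 145 kips.

φR_n ≈ 145 kips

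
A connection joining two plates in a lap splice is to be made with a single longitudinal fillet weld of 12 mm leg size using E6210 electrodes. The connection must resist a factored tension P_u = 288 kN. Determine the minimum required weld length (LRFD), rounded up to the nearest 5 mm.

L = 125 mm

E62XX → F_EXX = 620 MPa.
Throat t_e = 0.707 × 12 = 8.484 mm.
φr_n = 0.75 × 0.6 × 620 × 8.484 × 10⁻³ = 2.367 kN/mm.
L_req = P_u / φr_n = 288 / 2.367 = 121.7 mm total.
Round up → use L = 125 mm.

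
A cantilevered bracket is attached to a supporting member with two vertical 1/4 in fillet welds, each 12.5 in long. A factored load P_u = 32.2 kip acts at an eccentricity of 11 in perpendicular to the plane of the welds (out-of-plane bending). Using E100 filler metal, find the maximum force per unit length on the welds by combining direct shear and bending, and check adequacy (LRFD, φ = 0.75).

E100XX → F_EXX = 100 ksi.
L_w = 2 × 12.5 = 25 in; section modulus (unit throat) S = 2 × L²/6 = 52.08 in².
Direct shear f_v = P/L_w = 32.2/25 = 1.288 kip/in.
Moment M = P × e = 32.2 × 11 = 354.2 kip·in; bending f_b = M/S = 6.801 kip/in.
f_max = √(f_v² + f_b²) = √(1.288² + 6.801²) = 6.922 kip/in.
φr_n = 0.75 × 0.6 × 100 × (0.707 × 0.25) = 7.954 kip/in → adequate.

f_max ≈ 6.92 kip/in; adequate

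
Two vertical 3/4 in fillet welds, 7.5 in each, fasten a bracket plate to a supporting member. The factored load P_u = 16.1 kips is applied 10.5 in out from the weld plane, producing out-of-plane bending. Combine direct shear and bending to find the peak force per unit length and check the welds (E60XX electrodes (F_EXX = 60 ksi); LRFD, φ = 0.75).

f_max ≈ 9.08 kip/in; adequate

L_w = 2 × 7.5 = 15 in; section modulus (unit throat) S = 2 × L²/6 = 18.75 in².
Direct shear f_v = P/L_w = 16.1/15 = 1.073 kip/in.
Moment M = P × e = 16.1 × 10.5 = 169.05 kip·in; bending f_b = M/S = 9.016 kip/in.
f_max = √(f_v² + f_b²) = √(1.073² + 9.016²) = 9.08 kip/in.
φr_n = 0.75 × 0.6 × 60 × (0.707 × 0.75) = 14.32 kip/in → adequate.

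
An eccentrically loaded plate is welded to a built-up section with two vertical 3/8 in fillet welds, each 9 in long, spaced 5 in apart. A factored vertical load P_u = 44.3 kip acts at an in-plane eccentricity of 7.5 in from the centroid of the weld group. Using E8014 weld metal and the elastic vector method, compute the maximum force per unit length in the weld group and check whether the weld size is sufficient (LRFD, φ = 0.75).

f_max ≈ 8.77 kip/in; adequate

E80XX → F_EXX = 80 ksi.
Total weld length L_w = 18 in. Treat welds as unit-width lines.
Polar moment about centroid: J = 2[d³/12 + d(b/2)²] = 2[9³/12 + 9×2.5²] = 234 in³.
Direct shear f_v = P/L_w = 44.3 / 18 = 2.461 kip/in (vertical).
Torsion M = P·e = 44.3 × 7.5 = 332.25 kip·in.
Critical point at (x, y) = (2.5, 4.5) from centroid. f_tx = M·y/J = 6.389 kip/in; f_ty = M·x/J = 3.55 kip/in.
Resultant f_max = √[f_tx² + (f_v + f_ty)²] = √[6.389² + (2.461 + 3.55)²] = 8.772 kip/in.
Capacity per unit length: φr_n = 0.75 × 0.6 × 80 × (0.707 × 0.375) = 9.544 kip/in.
8.772 ≤ 9.544 → adequate.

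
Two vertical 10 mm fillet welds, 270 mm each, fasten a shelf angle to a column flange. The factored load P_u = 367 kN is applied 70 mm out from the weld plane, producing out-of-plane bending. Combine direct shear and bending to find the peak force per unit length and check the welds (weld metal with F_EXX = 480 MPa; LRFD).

L_w = 2 × 270 = 540 mm; section modulus (unit throat) S = 2 × L²/6 = 24300 mm².
Direct shear f_v = P/L_w = 367×10³/540 = 679.6 N/mm.
Moment M = P × e = 367×10³ × 70 = 25690000 N·mm; bending f_b = M/S = 1057 N/mm.
f_max = √(f_v² + f_b²) = √(679.6² + 1057²) = 1257 N/mm.
φr_n = 0.75 × 0.6 × 480 × (0.707 × 10) = 1527 N/mm → adequate.

f_max ≈ 1260 N/mm; adequate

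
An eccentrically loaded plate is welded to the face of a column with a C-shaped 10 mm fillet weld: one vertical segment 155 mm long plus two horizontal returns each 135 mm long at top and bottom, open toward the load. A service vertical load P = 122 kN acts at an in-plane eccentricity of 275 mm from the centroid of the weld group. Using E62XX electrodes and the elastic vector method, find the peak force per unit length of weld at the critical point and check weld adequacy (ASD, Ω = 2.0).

E62XX → F_EXX = 620 MPa.
Total weld length L_w = 425 mm. Treat welds as unit-width lines.
Centroid: x̄ = 2×135×67.5 / 425 = 42.88 mm from the vertical weld.
Polar moment about centroid: J = I_x + I_y = [155³/12 + 2×135×77.5²] + [155×42.88² + 2(135³/12 + 135×24.62²)] = 2791000 mm³.
Direct shear f_v = P/L_w = 122×10³ / 425 = 287.1 N/mm (vertical).
Torsion M = P·e = 122×10³ × 275 = 33550000 N·mm.
Critical point at (x, y) = (92.12, 77.5) from centroid. f_tx = M·y/J = 931.7 N/mm; f_ty = M·x/J = 1107 N/mm.
Resultant f_max = √[f_tx² + (f_v + f_ty)²] = √[931.7² + (287.1 + 1107)²] = 1677 N/mm.
Capacity per unit length: r_n/Ω = (1/2.0) × 0.6 × 620 × (0.707 × 10) = 1315 N/mm.
1677 > 1315 → NOT adequate.

f_max ≈ 1680 N/mm; NOT adequate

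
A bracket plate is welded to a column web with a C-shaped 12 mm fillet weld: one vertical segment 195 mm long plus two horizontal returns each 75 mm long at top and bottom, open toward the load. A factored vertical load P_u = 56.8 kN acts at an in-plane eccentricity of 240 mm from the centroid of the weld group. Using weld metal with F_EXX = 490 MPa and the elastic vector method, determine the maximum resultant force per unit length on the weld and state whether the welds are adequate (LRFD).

Total weld length L_w = 345 mm. Treat welds as unit-width lines.
Centroid: x̄ = 2×75×37.5 / 345 = 16.3 mm from the vertical weld.
Polar moment about centroid: J = I_x + I_y = [195³/12 + 2×75×97.5²] + [195×16.3² + 2(75³/12 + 75×21.2²)] = 2233000 mm³.
Direct shear f_v = P/L_w = 56.8×10³ / 345 = 164.6 N/mm (vertical).
Torsion M = P·e = 56.8×10³ × 240 = 13632000 N·mm.
Critical point at (x, y) = (58.7, 97.5) from centroid. f_tx = M·y/J = 595.1 N/mm; f_ty = M·x/J = 358.3 N/mm.
Resultant f_max = √[f_tx² + (f_v + f_ty)²] = √[595.1² + (164.6 + 358.3)²] = 792.2 N/mm.
Capacity per unit length: φr_n = 0.75 × 0.6 × 490 × (0.707 × 12) = 1871 N/mm.
792.2 ≤ 1871 → adequate.

f_max ≈ 792 N/mm; adequate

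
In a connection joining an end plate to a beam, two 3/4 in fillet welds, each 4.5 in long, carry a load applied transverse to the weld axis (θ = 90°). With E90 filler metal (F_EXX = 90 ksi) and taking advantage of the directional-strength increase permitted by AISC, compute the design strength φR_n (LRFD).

φR_n ≈ 290 kips

t_e = 0.707 × 0.75 = 0.5302 in; A_we = 0.5302 × 9 = 4.772 in².
Directional factor: 1.0 + 0.5 sin^1.5(90°) = 1.5.
F_nw = 0.6 × 90 × 1.5 = 81 ksi.
φR_n = 0.75 × 81 × 4.772 = 289.9 kips.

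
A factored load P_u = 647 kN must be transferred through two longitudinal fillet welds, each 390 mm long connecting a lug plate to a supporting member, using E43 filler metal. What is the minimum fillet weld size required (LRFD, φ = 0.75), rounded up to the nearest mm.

E43XX → F_EXX = 430 MPa.
Total weld length L = 780 mm.
Required throat t_e = P_u / (φ × 0.6 F_EXX × L) = 647 / (0.75 × 0.6 × 430 × 780 × 10⁻³) = 4.287 mm.
Required leg w = t_e / 0.707 = 6.063 mm → use 7 mm.

w = 7 mm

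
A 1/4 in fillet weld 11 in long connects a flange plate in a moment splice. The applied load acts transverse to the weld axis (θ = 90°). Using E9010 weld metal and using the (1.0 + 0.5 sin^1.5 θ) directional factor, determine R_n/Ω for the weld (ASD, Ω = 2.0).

E90XX → F_EXX = 90 ksi.
t_e = 0.707 × 0.25 = 0.1767 in; A_we = 0.1767 × 11 = 1.944 in².
Directional factor: 1.0 + 0.5 sin^1.5(90°) = 1.5.
F_nw = 0.6 × 90 × 1.5 = 81 ksi.
R_n/Ω = (81 × 1.944) / 2.0 = 78.74 kips.

R_n/Ω ≈ 78.7 kips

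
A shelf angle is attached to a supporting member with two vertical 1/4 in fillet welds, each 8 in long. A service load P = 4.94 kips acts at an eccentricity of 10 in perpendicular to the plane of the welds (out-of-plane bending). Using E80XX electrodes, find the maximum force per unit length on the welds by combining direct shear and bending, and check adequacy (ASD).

f_max ≈ 2.34 kip/in; adequate

E80XX → F_EXX = 80 ksi.
L_w = 2 × 8 = 16 in; section modulus (unit throat) S = 2 × L²/6 = 21.33 in².
Direct shear f_v = P/L_w = 4.94/16 = 0.3088 kip/in.
Moment M = P × e = 4.94 × 10 = 49.4 kip·in; bending f_b = M/S = 2.316 kip/in.
f_max = √(f_v² + f_b²) = √(0.3088² + 2.316²) = 2.336 kip/in.
r_n/Ω = (1/2.0) × 0.6 × 80 × (0.707 × 0.25) = 4.242 kip/in → adequate.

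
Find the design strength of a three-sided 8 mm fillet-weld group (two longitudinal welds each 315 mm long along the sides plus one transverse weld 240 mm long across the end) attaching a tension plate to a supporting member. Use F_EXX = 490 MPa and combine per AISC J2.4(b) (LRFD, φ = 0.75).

φR_n ≈ 1120 kN

t_e = 0.707 × 8 = 5.656 mm.
R_nwl = 0.6 × 490 × 5.656 × 630 × 10⁻³ = 1048 kN (longitudinal, 2 welds).
R_nwt = 0.6 × 490 × 5.656 × 240 × 10⁻³ = 399.1 kN (transverse, base value).
(i) R_nwl + R_nwt = 1447 kN; (ii) 0.85 R_nwl + 1.5 R_nwt = 1489 kN.
R_n = max = 1489 kN [governs: (ii)]; φR_n = 1117 kN.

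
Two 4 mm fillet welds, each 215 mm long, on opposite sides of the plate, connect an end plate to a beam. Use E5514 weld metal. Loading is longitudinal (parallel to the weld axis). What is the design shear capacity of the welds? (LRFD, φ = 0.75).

E55XX → F_EXX = 550 MPa.
Effective throat t_e = 0.707 × 4 = 2.828 mm.
Total length L = 430 mm; A_we = 2.828 × 430 = 1216 mm².
F_nw = 0.6 F_EXX = 0.6 × 550 = 330 MPa.
φR_n = 0.75 × 330 × 1216 × 10⁻³ = 301 kN.

φR_n ≈ 301 kN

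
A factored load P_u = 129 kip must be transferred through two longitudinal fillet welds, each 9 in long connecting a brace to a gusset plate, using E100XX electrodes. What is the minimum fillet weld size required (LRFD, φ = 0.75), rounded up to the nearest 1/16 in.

w = 1/4 in

E100XX → F_EXX = 100 ksi.
Total weld length L = 18 in.
Required throat t_e = P_u / (φ × 0.6 F_EXX × L) = 129 / (0.75 × 0.6 × 100 × 18) = 0.1593 in.
Required leg w = t_e / 0.707 = 0.2253 in → use 1/4 in.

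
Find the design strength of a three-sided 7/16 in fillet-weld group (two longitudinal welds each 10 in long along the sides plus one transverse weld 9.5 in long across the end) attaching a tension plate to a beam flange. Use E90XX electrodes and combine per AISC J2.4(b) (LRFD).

φR_n ≈ 391 kip

E90XX → F_EXX = 90 ksi.
t_e = 0.707 × 0.4375 = 0.3093 in.
R_nwl = 0.6 × 90 × 0.3093 × 20 = 334.1 kip (longitudinal, 2 welds).
R_nwt = 0.6 × 90 × 0.3093 × 9.5 = 158.7 kip (transverse, base value).
(i) R_nwl + R_nwt = 492.7 kip; (ii) 0.85 R_nwl + 1.5 R_nwt = 522 kip.
R_n = max = 522 kip [governs: (ii)]; φR_n = 391.5 kip.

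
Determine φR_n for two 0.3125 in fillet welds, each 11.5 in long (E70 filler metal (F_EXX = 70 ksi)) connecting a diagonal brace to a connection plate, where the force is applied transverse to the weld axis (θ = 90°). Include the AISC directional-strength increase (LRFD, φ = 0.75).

t_e = 0.707 × 0.3125 = 0.2209 in; A_we = 0.2209 × 23 = 5.082 in².
Directional factor: 1.0 + 0.5 sin^1.5(90°) = 1.5.
F_nw = 0.6 × 70 × 1.5 = 63 ksi.
φR_n = 0.75 × 63 × 5.082 = 240.1 kips.

φR_n ≈ 240 kips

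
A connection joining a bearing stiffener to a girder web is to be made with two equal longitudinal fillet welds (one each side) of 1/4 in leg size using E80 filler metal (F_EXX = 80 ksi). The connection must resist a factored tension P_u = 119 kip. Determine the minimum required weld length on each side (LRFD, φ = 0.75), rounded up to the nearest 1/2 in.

L = 9.5 in on each side

Throat t_e = 0.707 × 0.25 = 0.1767 in.
φr_n = 0.75 × 0.6 × 80 × 0.1767 = 6.363 kip/in.
L_req = P_u / φr_n = 119 / 6.363 = 18.7 in total.
Per side: 18.7 / 2 = 9.351 in.
Round up → use L = 9.5 in on each side.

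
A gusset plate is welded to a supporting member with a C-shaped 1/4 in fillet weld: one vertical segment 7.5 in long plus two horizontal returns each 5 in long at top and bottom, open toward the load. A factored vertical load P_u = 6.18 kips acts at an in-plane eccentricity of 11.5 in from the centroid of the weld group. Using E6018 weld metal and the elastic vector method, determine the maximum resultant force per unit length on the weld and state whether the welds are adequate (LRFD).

f_max ≈ 1.91 kip/in; adequate

E60XX → F_EXX = 60 ksi.
Total weld length L_w = 17.5 in. Treat welds as unit-width lines.
Centroid: x̄ = 2×5×2.5 / 17.5 = 1.429 in from the vertical weld.
Polar moment about centroid: J = I_x + I_y = [7.5³/12 + 2×5×3.75²] + [7.5×1.429² + 2(5³/12 + 5×1.071²)] = 223.4 in³.
Direct shear f_v = P/L_w = 6.18 / 17.5 = 0.3531 kip/in (vertical).
Torsion M = P·e = 6.18 × 11.5 = 71.07 kip·in.
Critical point at (x, y) = (3.571, 3.75) from centroid. f_tx = M·y/J = 1.193 kip/in; f_ty = M·x/J = 1.136 kip/in.
Resultant f_max = √[f_tx² + (f_v + f_ty)²] = √[1.193² + (0.3531 + 1.136)²] = 1.908 kip/in.
Capacity per unit length: φr_n = 0.75 × 0.6 × 60 × (0.707 × 0.25) = 4.772 kip/in.
1.908 ≤ 4.772 → adequate.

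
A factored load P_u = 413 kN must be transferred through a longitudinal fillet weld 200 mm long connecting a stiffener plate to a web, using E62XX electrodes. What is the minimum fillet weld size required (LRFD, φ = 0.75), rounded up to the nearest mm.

w = 11 mm

E62XX → F_EXX = 620 MPa.
Total weld length L = 200 mm.
Required throat t_e = P_u / (φ × 0.6 F_EXX × L) = 413 / (0.75 × 0.6 × 620 × 200 × 10⁻³) = 7.401 mm.
Required leg w = t_e / 0.707 = 10.47 mm → use 11 mm.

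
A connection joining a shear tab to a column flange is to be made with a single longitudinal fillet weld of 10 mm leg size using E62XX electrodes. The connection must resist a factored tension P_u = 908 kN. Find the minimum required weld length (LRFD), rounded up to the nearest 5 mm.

E62XX → F_EXX = 620 MPa.
Throat t_e = 0.707 × 10 = 7.07 mm.
φr_n = 0.75 × 0.6 × 620 × 7.07 × 10⁻³ = 1.973 kN/mm.
L_req = P_u / φr_n = 908 / 1.973 = 460.3 mm total.
Round up → use L = 465 mm.

L = 465 mm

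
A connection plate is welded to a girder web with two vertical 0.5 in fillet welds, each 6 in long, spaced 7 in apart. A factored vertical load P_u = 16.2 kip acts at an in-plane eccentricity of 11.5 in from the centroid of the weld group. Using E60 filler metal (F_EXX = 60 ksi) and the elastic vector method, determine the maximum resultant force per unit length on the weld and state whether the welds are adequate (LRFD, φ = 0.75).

Total weld length L_w = 12 in. Treat welds as unit-width lines.
Polar moment about centroid: J = 2[d³/12 + d(b/2)²] = 2[6³/12 + 6×3.5²] = 183 in³.
Direct shear f_v = P/L_w = 16.2 / 12 = 1.35 kip/in (vertical).
Torsion M = P·e = 16.2 × 11.5 = 186.3 kip·in.
Critical point at (x, y) = (3.5, 3) from centroid. f_tx = M·y/J = 3.054 kip/in; f_ty = M·x/J = 3.563 kip/in.
Resultant f_max = √[f_tx² + (f_v + f_ty)²] = √[3.054² + (1.35 + 3.563)²] = 5.785 kip/in.
Capacity per unit length: φr_n = 0.75 × 0.6 × 60 × (0.707 × 0.5) = 9.544 kip/in.
5.785 ≤ 9.544 → adequate.

f_max ≈ 5.78 kip/in; adequate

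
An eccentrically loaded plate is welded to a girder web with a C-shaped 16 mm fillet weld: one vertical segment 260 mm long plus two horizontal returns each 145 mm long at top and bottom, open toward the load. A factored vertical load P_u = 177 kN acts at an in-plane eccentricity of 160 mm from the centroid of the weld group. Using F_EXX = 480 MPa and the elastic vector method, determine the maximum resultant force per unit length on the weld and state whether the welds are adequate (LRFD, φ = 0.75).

Total weld length L_w = 550 mm. Treat welds as unit-width lines.
Centroid: x̄ = 2×145×72.5 / 550 = 38.23 mm from the vertical weld.
Polar moment about centroid: J = I_x + I_y = [260³/12 + 2×145×130²] + [260×38.23² + 2(145³/12 + 145×34.27²)] = 7594000 mm³.
Direct shear f_v = P/L_w = 177×10³ / 550 = 321.8 N/mm (vertical).
Torsion M = P·e = 177×10³ × 160 = 28320000 N·mm.
Critical point at (x, y) = (106.8, 130) from centroid. f_tx = M·y/J = 484.8 N/mm; f_ty = M·x/J = 398.2 N/mm.
Resultant f_max = √[f_tx² + (f_v + f_ty)²] = √[484.8² + (321.8 + 398.2)²] = 868 N/mm.
Capacity per unit length: φr_n = 0.75 × 0.6 × 480 × (0.707 × 16) = 2443 N/mm.
868 ≤ 2443 → adequate.

f_max ≈ 868 N/mm; adequate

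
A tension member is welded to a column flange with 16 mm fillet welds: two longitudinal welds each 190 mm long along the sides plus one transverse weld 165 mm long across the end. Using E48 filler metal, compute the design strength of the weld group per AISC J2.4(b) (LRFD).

φR_n ≈ 1390 kN

E48XX → F_EXX = 480 MPa.
t_e = 0.707 × 16 = 11.31 mm.
R_nwl = 0.6 × 480 × 11.31 × 380 × 10⁻³ = 1238 kN (longitudinal, 2 welds).
R_nwt = 0.6 × 480 × 11.31 × 165 × 10⁻³ = 537.5 kN (transverse, base value).
(i) R_nwl + R_nwt = 1776 kN; (ii) 0.85 R_nwl + 1.5 R_nwt = 1859 kN.
R_n = max = 1859 kN [governs: (ii)]; φR_n = 1394 kN.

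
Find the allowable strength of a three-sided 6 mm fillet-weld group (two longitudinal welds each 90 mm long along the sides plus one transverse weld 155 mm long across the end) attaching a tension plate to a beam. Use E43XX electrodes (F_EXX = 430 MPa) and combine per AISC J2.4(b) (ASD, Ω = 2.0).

t_e = 0.707 × 6 = 4.242 mm.
R_nwl = 0.6 × 430 × 4.242 × 180 × 10⁻³ = 197 kN (longitudinal, 2 welds).
R_nwt = 0.6 × 430 × 4.242 × 155 × 10⁻³ = 169.6 kN (transverse, base value).
(i) R_nwl + R_nwt = 366.6 kN; (ii) 0.85 R_nwl + 1.5 R_nwt = 421.9 kN.
R_n = max = 421.9 kN [governs: (ii)]; R_n/Ω = 211 kN.

R_n/Ω ≈ 211 kN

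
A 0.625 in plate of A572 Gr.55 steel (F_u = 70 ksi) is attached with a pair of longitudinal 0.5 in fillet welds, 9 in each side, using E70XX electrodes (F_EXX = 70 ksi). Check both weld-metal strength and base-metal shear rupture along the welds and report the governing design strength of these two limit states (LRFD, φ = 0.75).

t_e = 0.707 × 0.5 = 0.3535 in; L = 18 in.
Weld metal: φR_n = 0.75 × 0.6 × 70 × 0.3535 × 18 = 200.4 kips.
Base metal (shear rupture): φR_n = 0.75 × 0.6 × 70 × 0.625 × 18 = 354.4 kips.
Governing: weld metal.

φR_n ≈ 200 kips (weld metal governs)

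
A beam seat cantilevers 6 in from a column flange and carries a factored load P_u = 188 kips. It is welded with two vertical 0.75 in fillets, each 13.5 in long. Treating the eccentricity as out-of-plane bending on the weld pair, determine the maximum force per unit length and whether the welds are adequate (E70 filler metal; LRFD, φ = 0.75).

f_max ≈ 19.8 kip/in; NOT adequate

E70XX → F_EXX = 70 ksi.
L_w = 2 × 13.5 = 27 in; section modulus (unit throat) S = 2 × L²/6 = 60.75 in².
Direct shear f_v = P/L_w = 188/27 = 6.963 kip/in.
Moment M = P × e = 188 × 6 = 1128 kip·in; bending f_b = M/S = 18.57 kip/in.
f_max = √(f_v² + f_b²) = √(6.963² + 18.57²) = 19.83 kip/in.
φr_n = 0.75 × 0.6 × 70 × (0.707 × 0.75) = 16.7 kip/in → NOT adequate.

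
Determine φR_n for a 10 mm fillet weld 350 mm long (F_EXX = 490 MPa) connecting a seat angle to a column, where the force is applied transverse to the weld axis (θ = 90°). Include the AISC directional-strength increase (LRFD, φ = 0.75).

t_e = 0.707 × 10 = 7.07 mm; A_we = 7.07 × 350 = 2474 mm².
Directional factor: 1.0 + 0.5 sin^1.5(90°) = 1.5.
F_nw = 0.6 × 490 × 1.5 = 441 MPa.
φR_n = 0.75 × 441 × 2474 × 10⁻³ = 818.4 kN.

φR_n ≈ 818 kN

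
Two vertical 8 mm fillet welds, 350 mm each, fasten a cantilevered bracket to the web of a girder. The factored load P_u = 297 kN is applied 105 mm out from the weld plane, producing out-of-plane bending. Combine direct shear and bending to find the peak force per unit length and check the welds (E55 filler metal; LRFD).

f_max ≈ 874 N/mm; adequate

E55XX → F_EXX = 550 MPa.
L_w = 2 × 350 = 700 mm; section modulus (unit throat) S = 2 × L²/6 = 40830 mm².
Direct shear f_v = P/L_w = 297×10³/700 = 424.3 N/mm.
Moment M = P × e = 297×10³ × 105 = 31185000 N·mm; bending f_b = M/S = 763.7 N/mm.
f_max = √(f_v² + f_b²) = √(424.3² + 763.7²) = 873.7 N/mm.
φr_n = 0.75 × 0.6 × 550 × (0.707 × 8) = 1400 N/mm → adequate.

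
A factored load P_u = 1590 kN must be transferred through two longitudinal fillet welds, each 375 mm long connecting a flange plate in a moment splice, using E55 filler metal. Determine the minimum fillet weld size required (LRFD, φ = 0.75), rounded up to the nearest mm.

w = 13 mm

E55XX → F_EXX = 550 MPa.
Total weld length L = 750 mm.
Required throat t_e = P_u / (φ × 0.6 F_EXX × L) = 1590 / (0.75 × 0.6 × 550 × 750 × 10⁻³) = 8.566 mm.
Required leg w = t_e / 0.707 = 12.12 mm → use 13 mm.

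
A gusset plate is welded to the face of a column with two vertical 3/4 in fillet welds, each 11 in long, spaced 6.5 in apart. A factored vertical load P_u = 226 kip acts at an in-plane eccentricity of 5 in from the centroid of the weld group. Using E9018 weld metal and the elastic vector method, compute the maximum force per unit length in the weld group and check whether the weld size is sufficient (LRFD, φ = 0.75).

f_max ≈ 22.9 kip/in; NOT adequate

E90XX → F_EXX = 90 ksi.
Total weld length L_w = 22 in. Treat welds as unit-width lines.
Polar moment about centroid: J = 2[d³/12 + d(b/2)²] = 2[11³/12 + 11×3.25²] = 454.2 in³.
Direct shear f_v = P/L_w = 226 / 22 = 10.27 kip/in (vertical).
Torsion M = P·e = 226 × 5 = 1130 kip·in.
Critical point at (x, y) = (3.25, 5.5) from centroid. f_tx = M·y/J = 13.68 kip/in; f_ty = M·x/J = 8.085 kip/in.
Resultant f_max = √[f_tx² + (f_v + f_ty)²] = √[13.68² + (10.27 + 8.085)²] = 22.9 kip/in.
Capacity per unit length: φr_n = 0.75 × 0.6 × 90 × (0.707 × 0.75) = 21.48 kip/in.
22.9 > 21.48 → NOT adequate.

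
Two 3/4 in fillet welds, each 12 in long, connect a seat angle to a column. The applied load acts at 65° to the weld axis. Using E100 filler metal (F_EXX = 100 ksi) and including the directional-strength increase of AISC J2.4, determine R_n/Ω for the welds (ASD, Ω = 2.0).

R_n/Ω ≈ 546 kips

t_e = 0.707 × 0.75 = 0.5302 in; A_we = 0.5302 × 24 = 12.73 in².
Directional factor: 1.0 + 0.5 sin^1.5(65°) = 1.431.
F_nw = 0.6 × 100 × 1.431 = 85.88 ksi.
R_n/Ω = (85.88 × 12.73) / 2.0 = 546.5 kips.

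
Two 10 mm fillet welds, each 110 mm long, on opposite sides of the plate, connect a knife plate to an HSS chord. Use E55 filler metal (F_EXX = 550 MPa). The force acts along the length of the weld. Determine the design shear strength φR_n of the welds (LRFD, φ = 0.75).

Effective throat t_e = 0.707 × 10 = 7.07 mm.
Total length L = 220 mm; A_we = 7.07 × 220 = 1555 mm².
F_nw = 0.6 F_EXX = 0.6 × 550 = 330 MPa.
φR_n = 0.75 × 330 × 1555 × 10⁻³ = 385 kN.

φR_n ≈ 385 kN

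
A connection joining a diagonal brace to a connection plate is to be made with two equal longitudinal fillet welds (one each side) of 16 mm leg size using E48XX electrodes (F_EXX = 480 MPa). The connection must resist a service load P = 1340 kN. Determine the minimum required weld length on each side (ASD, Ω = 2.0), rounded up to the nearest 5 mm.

L = 415 mm on each side

Throat t_e = 0.707 × 16 = 11.31 mm.
r_n/Ω = (0.6 × 480 × 11.31) / 2.0 = 1629 N/mm = 1.629 kN/mm.
L_req = P / (r_n/Ω) = 1340 / 1.629 = 822.6 mm total.
Per side: 822.6 / 2 = 411.3 mm.
Round up → use L = 415 mm on each side.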